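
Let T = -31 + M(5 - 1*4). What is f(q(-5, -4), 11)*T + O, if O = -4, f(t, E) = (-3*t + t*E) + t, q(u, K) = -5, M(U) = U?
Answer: 1346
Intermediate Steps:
T = -30 (T = -31 + (5 - 1*4) = -31 + (5 - 4) = -31 + 1 = -30)
f(t, E) = -2*t + E*t (f(t, E) = (-3*t + E*t) + t = -2*t + E*t)
f(q(-5, -4), 11)*T + O = -5*(-2 + 11)*(-30) - 4 = -5*9*(-30) - 4 = -45*(-30) - 4 = 1350 - 4 = 1346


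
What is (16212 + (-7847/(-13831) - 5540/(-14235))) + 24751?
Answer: 1613031858448/39376857 ≈ 40964.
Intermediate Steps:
(16212 + (-7847/(-13831) - 5540/(-14235))) + 24751 = (16212 + (-7847*(-1/13831) - 5540*(-1/14235))) + 24751 = (16212 + (7847/13831 + 1108/2847)) + 24751 = (16212 + 37665157/39376857) + 24751 = 638415270841/39376857 + 24751 = 1613031858448/39376857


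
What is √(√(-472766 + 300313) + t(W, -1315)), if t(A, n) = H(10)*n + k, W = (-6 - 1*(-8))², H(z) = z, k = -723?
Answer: √(-13873 + I*√172453) ≈ 1.763 + 117.8*I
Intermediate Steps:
W = 4 (W = (-6 + 8)² = 2² = 4)
t(A, n) = -723 + 10*n (t(A, n) = 10*n - 723 = -723 + 10*n)
√(√(-472766 + 300313) + t(W, -1315)) = √(√(-472766 + 300313) + (-723 + 10*(-1315))) = √(√(-172453) + (-723 - 13150)) = √(I*√172453 - 13873) = √(-13873 + I*√172453)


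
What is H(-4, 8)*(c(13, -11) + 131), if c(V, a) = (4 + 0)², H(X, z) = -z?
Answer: -1176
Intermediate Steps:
c(V, a) = 16 (c(V, a) = 4² = 16)
H(-4, 8)*(c(13, -11) + 131) = (-1*8)*(16 + 131) = -8*147 = -1176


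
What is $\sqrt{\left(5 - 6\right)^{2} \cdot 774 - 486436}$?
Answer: $i \sqrt{485662} \approx 696.89 i$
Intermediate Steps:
$\sqrt{\left(5 - 6\right)^{2} \cdot 774 - 486436} = \sqrt{\left(-1\right)^{2} \cdot 774 - 486436} = \sqrt{1 \cdot 774 - 486436} = \sqrt{774 - 486436} = \sqrt{-485662} = i \sqrt{485662}$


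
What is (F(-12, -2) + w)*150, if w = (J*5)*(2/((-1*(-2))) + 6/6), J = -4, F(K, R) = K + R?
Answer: -8100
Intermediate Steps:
w = -40 (w = (-4*5)*(2/((-1*(-2))) + 6/6) = -20*(2/2 + 6*(⅙)) = -20*(2*(½) + 1) = -20*(1 + 1) = -20*2 = -40)
(F(-12, -2) + w)*150 = ((-12 - 2) - 40)*150 = (-14 - 40)*150 = -54*150 = -8100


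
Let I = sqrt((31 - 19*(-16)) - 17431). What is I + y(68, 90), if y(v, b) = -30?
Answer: -30 + 2*I*sqrt(4274) ≈ -30.0 + 130.75*I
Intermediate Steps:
I = 2*I*sqrt(4274) (I = sqrt((31 + 304) - 17431) = sqrt(335 - 17431) = sqrt(-17096) = 2*I*sqrt(4274) ≈ 130.75*I)
I + y(68, 90) = 2*I*sqrt(4274) - 30 = -30 + 2*I*sqrt(4274)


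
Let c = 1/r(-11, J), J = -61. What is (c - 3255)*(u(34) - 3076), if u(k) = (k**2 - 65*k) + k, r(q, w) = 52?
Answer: 173321216/13 ≈ 1.3332e+7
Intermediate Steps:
c = 1/52 ≈ 0.019231
u(k) = k**2 - 64*k
(c - 3255)*(u(34) - 3076) = (1/52 - 3255)*(34*(-64 + 34) - 3076) = -169259*(34*(-30) - 3076)/52 = -169259*(-1020 - 3076)/52 = -169259/52*(-4096) = 173321216/13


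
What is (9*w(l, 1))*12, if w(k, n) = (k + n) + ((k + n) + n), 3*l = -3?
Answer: 108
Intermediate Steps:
l = -1 (l = (⅓)*(-3) = -1)
w(k, n) = 2*k + 3*n (w(k, n) = (k + n) + (k + 2*n) = 2*k + 3*n)
(9*w(l, 1))*12 = (9*(2*(-1) + 3*1))*12 = (9*(-2 + 3))*12 = (9*1)*12 = 9*12 = 108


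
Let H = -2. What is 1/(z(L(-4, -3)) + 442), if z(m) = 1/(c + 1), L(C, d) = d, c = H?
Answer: 1/441 ≈ 0.0022676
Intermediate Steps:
c = -2
z(m) = -1 (z(m) = 1/(-2 + 1) = 1/(-1) = -1)
1/(z(L(-4, -3)) + 442) = 1/(-1 + 442) = 1/441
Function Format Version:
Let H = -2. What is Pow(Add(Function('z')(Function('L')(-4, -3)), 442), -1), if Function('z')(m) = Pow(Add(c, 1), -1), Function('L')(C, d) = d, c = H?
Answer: Rational(1, 441) ≈ 0.0022676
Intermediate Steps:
c = -2
Function('z')(m) = -1 (Function('z')(m) = Pow(Add(-2, 1), -1) = Pow(-1, -1) = -1)
Pow(Add(Function('z')(Function('L')(-4, -3)), 442), -1) = Pow(Add(-1, 442), -1) = Pow(441, -1) = Rational(1, 441)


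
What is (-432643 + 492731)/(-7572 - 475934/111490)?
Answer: -3349605560/422339107 ≈ -7.9311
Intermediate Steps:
(-432643 + 492731)/(-7572 - 475934/111490) = 60088/(-7572 - 475934*1/111490) = 60088/(-7572 - 237967/55745) = 60088/(-422339107/55745) = 60088*(-55745/422339107) = -3349605560/422339107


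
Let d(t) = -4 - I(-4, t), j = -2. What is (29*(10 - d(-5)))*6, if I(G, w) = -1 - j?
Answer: 2610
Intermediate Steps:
I(G, w) = 1 (I(G, w) = -1 - 1*(-2) = -1 + 2 = 1)
d(t) = -5 (d(t) = -4 - 1*1 = -4 - 1 = -5)
(29*(10 - d(-5)))*6 = (29*(10 - 1*(-5)))*6 = (29*(10 + 5))*6 = (29*15)*6 = 435*6 = 2610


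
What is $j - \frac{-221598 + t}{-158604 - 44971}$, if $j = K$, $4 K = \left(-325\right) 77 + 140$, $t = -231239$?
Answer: $- \frac{5067775223}{814300} \approx -6223.5$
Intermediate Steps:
$K = - \frac{24885}{4}$ ($K = \frac{\left(-325\right) 77 + 140}{4} = \frac{-25025 + 140}{4} = \frac{1}{4} \left(-24885\right) = - \frac{24885}{4} \approx -6221.3$)
$j = - \frac{24885}{4} \approx -6221.3$
$j - \frac{-221598 + t}{-158604 - 44971} = - \frac{24885}{4} - \frac{-221598 - 231239}{-158604 - 44971} = - \frac{24885}{4} - - \frac{452837}{-203575} = - \frac{24885}{4} - \left(-452837\right) \left(- \frac{1}{203575}\right) = - \frac{24885}{4} - \frac{452837}{203575} = - \frac{5067775223}{814300}$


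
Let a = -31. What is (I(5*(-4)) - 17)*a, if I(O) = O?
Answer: 1147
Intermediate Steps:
(I(5*(-4)) - 17)*a = (5*(-4) - 17)*(-31) = (-20 - 17)*(-31) = -37*(-31) = 1147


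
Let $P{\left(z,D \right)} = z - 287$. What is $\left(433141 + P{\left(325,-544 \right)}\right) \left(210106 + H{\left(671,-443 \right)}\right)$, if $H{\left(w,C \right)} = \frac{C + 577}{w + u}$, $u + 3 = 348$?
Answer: $\frac{46234890565785}{508} \approx 9.1014 \cdot 10^{10}$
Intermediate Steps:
$u = 345$ ($u = -3 + 348 = 345$)
$P{\left(z,D \right)} = -287 + z$ ($P{\left(z,D \right)} = z - 287 = -287 + z$)
$H{\left(w,C \right)} = \frac{577 + C}{345 + w}$ ($H{\left(w,C \right)} = \frac{C + 577}{w + 345} = \frac{577 + C}{345 + w}$)
$\left(433141 + P{\left(325,-544 \right)}\right) \left(210106 + H{\left(671,-443 \right)}\right) = \left(433141 + \left(-287 + 325\right)\right) \left(210106 + \frac{577 - 443}{345 + 671}\right) = \left(433141 + 38\right) \left(210106 + \frac{1}{1016} \cdot 134\right) = 433179 \left(210106 + \frac{1}{1016} \cdot 134\right) = 433179 \left(210106 + \frac{67}{508}\right) = 433179 \cdot \frac{106733915}{508} = \frac{46234890565785}{508}$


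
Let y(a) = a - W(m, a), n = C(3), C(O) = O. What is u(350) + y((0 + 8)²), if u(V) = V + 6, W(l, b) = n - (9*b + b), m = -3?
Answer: 1057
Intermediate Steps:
n = 3
W(l, b) = 3 - 10*b (W(l, b) = 3 - (9*b + b) = 3 - 10*b)
u(V) = 6 + V
y(a) = -3 + 11*a (y(a) = a - (3 - 10*a) = a + (-3 + 10*a) = -3 + 11*a)
u(350) + y((0 + 8)²) = (6 + 350) + (-3 + 11*(0 + 8)²) = 356 + (-3 + 11*8²) = 356 + (-3 + 11*64) = 356 + (-3 + 704) = 356 + 701 = 1057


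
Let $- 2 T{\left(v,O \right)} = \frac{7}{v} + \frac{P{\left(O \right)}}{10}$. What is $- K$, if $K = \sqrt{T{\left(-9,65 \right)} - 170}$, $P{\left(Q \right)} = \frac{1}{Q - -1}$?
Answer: $- \frac{i \sqrt{73882930}}{660} \approx - 13.024 i$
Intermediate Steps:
$P{\left(Q \right)} = \frac{1}{1 + Q}$ ($P{\left(Q \right)} = \frac{1}{Q + 1} = \frac{1}{1 + Q}$)
$T{\left(v,O \right)} = - \frac{7}{2 v} - \frac{1}{20 \left(1 + O\right)}$ ($T{\left(v,O \right)} = - \frac{\frac{7}{v} + \frac{1}{\left(1 + O\right) 10}}{2} = - \frac{\frac{7}{v} + \frac{1}{1 + O} \frac{1}{10}}{2} = - \frac{\frac{7}{v} + \frac{1}{10 \left(1 + O\right)}}{2} = - \frac{7}{2 v} - \frac{1}{20 \left(1 + O\right)}$)
$K = \frac{i \sqrt{73882930}}{660}$ ($K = \sqrt{\frac{-70 - -9 - 4550}{20 \left(-9\right) \left(1 + 65\right)} - 170} = \sqrt{\frac{1}{20} \left(- \frac{1}{9}\right) \frac{1}{66} \left(-70 + 9 - 4550\right) - 170} = \sqrt{\frac{1}{20} \left(- \frac{1}{9}\right) \frac{1}{66} \left(-4611\right) - 170} = \sqrt{\frac{1537}{3960} - 170} = \sqrt{- \frac{671663}{3960}} = \frac{i \sqrt{73882930}}{660} \approx 13.024 i$)
$- K = - \frac{i \sqrt{73882930}}{660}$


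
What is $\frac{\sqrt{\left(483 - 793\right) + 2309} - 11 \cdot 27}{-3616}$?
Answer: $\frac{297}{3616} - \frac{\sqrt{1999}}{3616} \approx 0.06977$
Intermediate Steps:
$\frac{\sqrt{\left(483 - 793\right) + 2309} - 11 \cdot 27}{-3616} = \left(\sqrt{\left(483 - 793\right) + 2309} - 297\right) \left(- \frac{1}{3616}\right) = \left(\sqrt{-310 + 2309} - 297\right) \left(- \frac{1}{3616}\right) = \left(\sqrt{1999} - 297\right) \left(- \frac{1}{3616}\right) = \left(-297 + \sqrt{1999}\right) \left(- \frac{1}{3616}\right) = \frac{297}{3616} - \frac{\sqrt{1999}}{3616}$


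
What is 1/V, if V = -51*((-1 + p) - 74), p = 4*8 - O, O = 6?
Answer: 1/2499 ≈ 0.00040016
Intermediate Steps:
p = 26 (p = 4*8 - 1*6 = 32 - 6 = 26)
V = 2499 (V = -51*((-1 + 26) - 74) = -51*(25 - 74) = -51*(-49) = 2499)
1/V = 1/2499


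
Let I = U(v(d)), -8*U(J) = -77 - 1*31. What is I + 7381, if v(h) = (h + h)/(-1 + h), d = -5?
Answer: 14789/2 ≈ 7394.5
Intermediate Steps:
v(h) = 2*h/(-1 + h) (v(h) = (2*h)/(-1 + h) = 2*h/(-1 + h))
U(J) = 27/2 (U(J) = -(-77 - 1*31)/8 = -(-77 - 31)/8 = -1/8*(-108) = 27/2)
I = 27/2 ≈ 13.500
I + 7381 = 27/2 + 7381 = 14789/2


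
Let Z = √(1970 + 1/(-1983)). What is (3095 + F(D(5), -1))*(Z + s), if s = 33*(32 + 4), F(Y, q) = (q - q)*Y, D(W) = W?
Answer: 3676860 + 3095*√7746607347/1983 ≈ 3.8142e+6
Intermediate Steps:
F(Y, q) = 0 (F(Y, q) = 0*Y = 0)
Z = √7746607347/1983 (Z = √(1970 - 1/1983) = √(3906509/1983) = √7746607347/1983 ≈ 44.385)
s = 1188 (s = 33*36 = 1188)
(3095 + F(D(5), -1))*(Z + s) = (3095 + 0)*(√7746607347/1983 + 1188) = 3095*(1188 + √7746607347/1983) = 3676860 + 3095*√7746607347/1983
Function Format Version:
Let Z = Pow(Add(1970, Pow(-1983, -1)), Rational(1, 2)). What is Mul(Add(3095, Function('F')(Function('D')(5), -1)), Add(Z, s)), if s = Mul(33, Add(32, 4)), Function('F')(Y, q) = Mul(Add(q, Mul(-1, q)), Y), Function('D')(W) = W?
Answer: Add(3676860, Mul(Rational(3095, 1983), Pow(7746607347, Rational(1, 2)))) ≈ 3.8142e+6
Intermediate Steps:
Function('F')(Y, q) = 0 (Function('F')(Y, q) = Mul(0, Y) = 0)
Z = Mul(Rational(1, 1983), Pow(7746607347, Rational(1, 2))) (Z = Pow(Add(1970, Rational(-1, 1983)), Rational(1, 2)) = Pow(Rational(3906509, 1983), Rational(1, 2)) = Mul(Rational(1, 1983), Pow(7746607347, Rational(1, 2))) ≈ 44.385)
s = 1188 (s = Mul(33, 36) = 1188)
Mul(Add(3095, Function('F')(Function('D')(5), -1)), Add(Z, s)) = Mul(Add(3095, 0), Add(Mul(Rational(1, 1983), Pow(7746607347, Rational(1, 2))), 1188)) = Mul(3095, Add(1188, Mul(Rational(1, 1983), Pow(7746607347, Rational(1, 2))))) = Add(3676860, Mul(Rational(3095, 1983), Pow(7746607347, Rational(1, 2))))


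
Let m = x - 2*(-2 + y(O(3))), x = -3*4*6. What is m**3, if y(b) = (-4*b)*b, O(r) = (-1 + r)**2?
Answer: 216000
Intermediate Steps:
x = -72 (x = -12*6 = -72)
y(b) = -4*b**2
m = 60 (m = -72 - 2*(-2 - 4*(-1 + 3)**4) = -72 - 2*(-2 - 4*(2**2)**2) = -72 - 2*(-2 - 4*4**2) = -72 - 2*(-2 - 4*16) = -72 - 2*(-2 - 64) = -72 - 2*(-66) = -72 - 1*(-132) = -72 + 132 = 60)
m**3 = 60**3 = 216000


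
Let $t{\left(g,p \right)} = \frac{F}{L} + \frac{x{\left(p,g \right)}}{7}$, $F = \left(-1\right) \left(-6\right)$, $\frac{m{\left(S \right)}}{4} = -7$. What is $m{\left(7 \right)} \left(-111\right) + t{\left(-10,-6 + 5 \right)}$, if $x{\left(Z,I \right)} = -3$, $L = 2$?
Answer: $\frac{21774}{7} \approx 3110.6$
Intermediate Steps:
$m{\left(S \right)} = -28$ ($m{\left(S \right)} = 4 \left(-7\right) = -28$)
$F = 6$
$t{\left(g,p \right)} = \frac{18}{7}$ ($t{\left(g,p \right)} = \frac{6}{2} - \frac{3}{7} = 6 \cdot \frac{1}{2} - \frac{3}{7} = 3 - \frac{3}{7} = \frac{18}{7}$)
$m{\left(7 \right)} \left(-111\right) + t{\left(-10,-6 + 5 \right)} = \left(-28\right) \left(-111\right) + \frac{18}{7} = 3108 + \frac{18}{7} = \frac{21774}{7}$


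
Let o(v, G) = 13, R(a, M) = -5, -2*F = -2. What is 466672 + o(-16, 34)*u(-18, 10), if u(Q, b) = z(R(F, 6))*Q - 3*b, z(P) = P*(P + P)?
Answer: 454582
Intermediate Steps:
F = 1 (F = -½*(-2) = 1)
z(P) = 2*P² (z(P) = P*(2*P) = 2*P²)
u(Q, b) = -3*b + 50*Q (u(Q, b) = (2*(-5)²)*Q - 3*b = (2*25)*Q - 3*b = 50*Q - 3*b = -3*b + 50*Q)
466672 + o(-16, 34)*u(-18, 10) = 466672 + 13*(-3*10 + 50*(-18)) = 466672 + 13*(-30 - 900) = 466672 + 13*(-930) = 466672 - 12090 = 454582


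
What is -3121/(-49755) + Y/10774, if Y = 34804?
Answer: 882649337/268030185 ≈ 3.2931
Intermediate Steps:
-3121/(-49755) + Y/10774 = -3121/(-49755) + 34804/10774 = -3121*(-1/49755) + 34804*(1/10774) = 3121/49755 + 17402/5387 = 882649337/268030185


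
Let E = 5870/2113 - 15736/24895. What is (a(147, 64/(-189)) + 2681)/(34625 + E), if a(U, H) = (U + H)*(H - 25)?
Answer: -1945173980939150/65065674078084897 ≈ -0.029896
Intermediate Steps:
a(U, H) = (-25 + H)*(H + U) (a(U, H) = (H + U)*(-25 + H) = (-25 + H)*(H + U))
E = 112883482/52603135 (E = 5870*(1/2113) - 15736*1/24895 = 5870/2113 - 15736/24895 = 112883482/52603135 ≈ 2.1459)
(a(147, 64/(-189)) + 2681)/(34625 + E) = (((64/(-189))² - 1600/(-189) - 25*147 + (64/(-189))*147) + 2681)/(34625 + 112883482/52603135) = (((64*(-1/189))² - 1600*(-1)/189 - 3675 + (64*(-1/189))*147) + 2681)/(1821496432857/52603135) = (((-64/189)² - 25*(-64/189) - 3675 - 64/189*147) + 2681)*(52603135/1821496432857) = ((4096/35721 + 1600/189 - 3675 - 448/9) + 2681)*(52603135/1821496432857) = (-132746291/35721 + 2681)*(52603135/1821496432857) = -36978290/35721*52603135/1821496432857 = -1945173980939150/65065674078084897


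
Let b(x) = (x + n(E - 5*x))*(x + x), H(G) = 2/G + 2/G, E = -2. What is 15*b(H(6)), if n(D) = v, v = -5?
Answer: -260/3 ≈ -86.667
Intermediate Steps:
n(D) = -5
H(G) = 4/G
b(x) = 2*x*(-5 + x) (b(x) = (x - 5)*(x + x) = (-5 + x)*(2*x) = 2*x*(-5 + x))
15*b(H(6)) = 15*(2*(4/6)*(-5 + 4/6)) = 15*(2*(4*(⅙))*(-5 + 4*(⅙))) = 15*(2*(⅔)*(-5 + ⅔)) = 15*(2*(⅔)*(-13/3)) = 15*(-52/9) = -260/3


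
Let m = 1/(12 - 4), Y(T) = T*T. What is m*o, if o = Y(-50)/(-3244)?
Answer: -625/6488 ≈ -0.096332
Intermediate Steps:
Y(T) = T²
m = ⅛ (m = 1/8 = ⅛ ≈ 0.12500)
o = -625/811 (o = (-50)²/(-3244) = 2500*(-1/3244) = -625/811 ≈ -0.77065)
m*o = (⅛)*(-625/811) = -625/6488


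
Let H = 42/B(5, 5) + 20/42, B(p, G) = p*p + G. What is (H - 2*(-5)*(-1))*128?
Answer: -109184/105 ≈ -1039.8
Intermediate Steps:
B(p, G) = G + p² (B(p, G) = p² + G = G + p²)
H = 197/105 (H = 42/(5 + 5²) + 20/42 = 42/(5 + 25) + 20*(1/42) = 42/30 + 10/21 = 42*(1/30) + 10/21 = 7/5 + 10/21 = 197/105 ≈ 1.8762)
(H - 2*(-5)*(-1))*128 = (197/105 - 2*(-5)*(-1))*128 = (197/105 + 10*(-1))*128 = (197/105 - 10)*128 = -853/105*128 = -109184/105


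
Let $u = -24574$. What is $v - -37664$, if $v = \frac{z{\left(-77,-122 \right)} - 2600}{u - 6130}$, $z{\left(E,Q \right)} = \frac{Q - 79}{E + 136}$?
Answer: $\frac{68229845505}{1811536} \approx 37664.0$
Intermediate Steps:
$z{\left(E,Q \right)} = \frac{-79 + Q}{136 + E}$
$v = \frac{153601}{1811536}$ ($v = \frac{\frac{-79 - 122}{136 - 77} - 2600}{-24574 - 6130} = \frac{\frac{1}{59} \left(-201\right) - 2600}{-30704} = \left(\frac{1}{59} \left(-201\right) - 2600\right) \left(- \frac{1}{30704}\right) = \left(- \frac{201}{59} - 2600\right) \left(- \frac{1}{30704}\right) = \left(- \frac{153601}{59}\right) \left(- \frac{1}{30704}\right) = \frac{153601}{1811536} \approx 0.08479$)
$v - -37664 = \frac{153601}{1811536} - -37664 = \frac{153601}{1811536} + 37664 = \frac{68229845505}{1811536}$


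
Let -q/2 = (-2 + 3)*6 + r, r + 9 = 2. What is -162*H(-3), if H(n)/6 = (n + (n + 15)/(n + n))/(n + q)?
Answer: -4860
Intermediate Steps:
r = -7 (r = -9 + 2 = -7)
q = 2 (q = -2*((-2 + 3)*6 - 7) = -2*(1*6 - 7) = -2*(6 - 7) = -2*(-1) = 2)
H(n) = 6*(n + (15 + n)/(2*n))/(2 + n) (H(n) = 6*((n + (n + 15)/(n + n))/(n + 2)) = 6*((n + (15 + n)/((2*n)))/(2 + n)) = 6*((n + (15 + n)*(1/(2*n)))/(2 + n)) = 6*((n + (15 + n)/(2*n))/(2 + n)) = 6*(n + (15 + n)/(2*n))/(2 + n))
-162*H(-3) = -486*(15 - 3 + 2*(-3)²)/((-3)*(2 - 3)) = -486*(-1)*(15 - 3 + 2*9)/(3*(-1)) = -486*(-1)*(-1)*(15 - 3 + 18)/3 = -486*(-1)*(-1)*30/3 = -162*30 = -4860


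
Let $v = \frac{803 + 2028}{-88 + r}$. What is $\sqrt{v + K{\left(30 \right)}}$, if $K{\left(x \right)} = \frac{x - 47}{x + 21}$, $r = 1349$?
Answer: $\frac{8 \sqrt{427479}}{3783} \approx 1.3826$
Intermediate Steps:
$v = \frac{2831}{1261}$ ($v = \frac{803 + 2028}{-88 + 1349} = \frac{2831}{1261} \approx 2.245$)
$K{\left(x \right)} = \frac{-47 + x}{21 + x}$
$\sqrt{v + K{\left(30 \right)}} = \sqrt{\frac{2831}{1261} + \frac{-47 + 30}{21 + 30}} = \sqrt{\frac{2831}{1261} + \frac{1}{51} \left(-17\right)} = \sqrt{\frac{2831}{1261} - \frac{1}{3}} = \sqrt{\frac{7232}{3783}} = \frac{8 \sqrt{427479}}{3783}$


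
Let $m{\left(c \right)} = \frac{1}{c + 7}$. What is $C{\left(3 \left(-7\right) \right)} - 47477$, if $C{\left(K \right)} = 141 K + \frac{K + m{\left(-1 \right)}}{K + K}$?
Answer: $- \frac{12710251}{252} \approx -50438.0$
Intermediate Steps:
$m{\left(c \right)} = \frac{1}{7 + c}$
$C{\left(K \right)} = 141 K + \frac{\frac{1}{6} + K}{2 K}$ ($C{\left(K \right)} = 141 K + \frac{K + \frac{1}{7 - 1}}{K + K} = 141 K + \frac{K + \frac{1}{6}}{2 K} = 141 K + \left(K + \frac{1}{6}\right) \frac{1}{2 K} = 141 K + \left(\frac{1}{6} + K\right) \frac{1}{2 K} = 141 K + \frac{\frac{1}{6} + K}{2 K}$)
$C{\left(3 \left(-7\right) \right)} - 47477 = \left(\frac{1}{2} + 141 \cdot 3 \left(-7\right) + \frac{1}{12 \cdot 3 \left(-7\right)}\right) - 47477 = \left(\frac{1}{2} + 141 \left(-21\right) + \frac{1}{12 \left(-21\right)}\right) - 47477 = \left(\frac{1}{2} - 2961 + \frac{1}{12} \left(- \frac{1}{21}\right)\right) - 47477 = \left(\frac{1}{2} - 2961 - \frac{1}{252}\right) - 47477 = - \frac{746047}{252} - 47477 = - \frac{12710251}{252}$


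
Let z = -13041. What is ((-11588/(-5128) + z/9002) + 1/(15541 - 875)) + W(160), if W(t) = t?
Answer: 972068377247/6044782558 ≈ 160.81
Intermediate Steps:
((-11588/(-5128) + z/9002) + 1/(15541 - 875)) + W(160) = ((-11588/(-5128) - 13041/9002) + 1/(15541 - 875)) + 160 = ((-11588*(-1/5128) - 13041*1/9002) + 1/14666) + 160 = ((2897/1282 - 1863/1286) + 1/14666) + 160 = (334294/412163 + 1/14666) + 160 = 4903167967/6044782558 + 160 = 972068377247/6044782558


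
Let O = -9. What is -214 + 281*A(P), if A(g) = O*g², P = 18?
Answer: -819610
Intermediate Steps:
A(g) = -9*g²
-214 + 281*A(P) = -214 + 281*(-9*18²) = -214 + 281*(-9*324) = -214 + 281*(-2916) = -214 - 819396 = -819610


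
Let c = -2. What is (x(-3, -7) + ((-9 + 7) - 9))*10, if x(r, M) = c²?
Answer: -70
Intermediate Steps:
x(r, M) = 4 (x(r, M) = (-2)² = 4)
(x(-3, -7) + ((-9 + 7) - 9))*10 = (4 + ((-9 + 7) - 9))*10 = (4 + (-2 - 9))*10 = (4 - 11)*10 = -7*10 = -70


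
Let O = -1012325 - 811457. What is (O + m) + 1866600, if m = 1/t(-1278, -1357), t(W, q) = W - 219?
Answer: 64098545/1497 ≈ 42818.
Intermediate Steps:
O = -1823782
t(W, q) = -219 + W
m = -1/1497 (m = 1/(-219 - 1278) = 1/(-1497) = -1/1497 ≈ -0.00066800)
(O + m) + 1866600 = (-1823782 - 1/1497) + 1866600 = -2730201655/1497 + 1866600 = 64098545/1497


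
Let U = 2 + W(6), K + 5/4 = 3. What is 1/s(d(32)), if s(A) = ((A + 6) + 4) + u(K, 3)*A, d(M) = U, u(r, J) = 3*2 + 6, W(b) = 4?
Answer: 1/88 ≈ 0.011364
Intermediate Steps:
K = 7/4 (K = -5/4 + 3 = 7/4 ≈ 1.7500)
u(r, J) = 12 (u(r, J) = 6 + 6 = 12)
U = 6 (U = 2 + 4 = 6)
d(M) = 6
s(A) = 10 + 13*A (s(A) = ((A + 6) + 4) + 12*A = ((6 + A) + 4) + 12*A = (10 + A) + 12*A = 10 + 13*A)
1/s(d(32)) = 1/(10 + 13*6) = 1/(10 + 78) = 1/88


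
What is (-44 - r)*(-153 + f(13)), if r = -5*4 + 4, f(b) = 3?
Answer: 4200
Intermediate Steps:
r = -16 (r = -20 + 4 = -16)
(-44 - r)*(-153 + f(13)) = (-44 - 1*(-16))*(-153 + 3) = (-44 + 16)*(-150) = -28*(-150) = 4200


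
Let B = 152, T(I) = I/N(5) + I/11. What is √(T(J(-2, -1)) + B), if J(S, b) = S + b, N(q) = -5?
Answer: √460790/55 ≈ 12.342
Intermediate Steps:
T(I) = -6*I/55 (T(I) = I/(-5) + I/11 = I*(-⅕) + I*(1/11) = -I/5 + I/11 = -6*I/55)
√(T(J(-2, -1)) + B) = √(-6*(-2 - 1)/55 + 152) = √(-6/55*(-3) + 152) = √(18/55 + 152) = √(8378/55) = √460790/55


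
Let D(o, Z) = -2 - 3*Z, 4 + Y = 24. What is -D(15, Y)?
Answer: 62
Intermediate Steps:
Y = 20 (Y = -4 + 24 = 20)
-D(15, Y) = -(-2 - 3*20) = -(-2 - 60) = -1*(-62) = 62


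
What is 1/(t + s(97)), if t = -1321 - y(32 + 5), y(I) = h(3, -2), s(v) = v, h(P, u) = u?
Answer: -1/1222 ≈ -0.00081833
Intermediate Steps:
y(I) = -2
t = -1319 (t = -1321 - 1*(-2) = -1321 + 2 = -1319)
1/(t + s(97)) = 1/(-1319 + 97) = 1/(-1222) = -1/1222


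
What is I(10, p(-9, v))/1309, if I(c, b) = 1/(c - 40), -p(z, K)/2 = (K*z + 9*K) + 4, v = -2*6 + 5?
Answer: -1/39270 ≈ -2.5465e-5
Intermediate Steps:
v = -7 (v = -12 + 5 = -7)
p(z, K) = -8 - 18*K - 2*K*z (p(z, K) = -2*((K*z + 9*K) + 4) = -2*((9*K + K*z) + 4) = -2*(4 + 9*K + K*z) = -8 - 18*K - 2*K*z)
I(c, b) = 1/(-40 + c)
I(10, p(-9, v))/1309 = 1/((-40 + 10)*1309) = (1/1309)/(-30) = -1/30*1/1309 = -1/39270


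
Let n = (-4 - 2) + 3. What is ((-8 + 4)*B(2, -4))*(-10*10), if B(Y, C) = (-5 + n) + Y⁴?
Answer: 3200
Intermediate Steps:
n = -3 (n = -6 + 3 = -3)
B(Y, C) = -8 + Y⁴ (B(Y, C) = (-5 - 3) + Y⁴ = -8 + Y⁴)
((-8 + 4)*B(2, -4))*(-10*10) = ((-8 + 4)*(-8 + 2⁴))*(-10*10) = -4*(-8 + 16)*(-100) = -4*8*(-100) = -32*(-100) = 3200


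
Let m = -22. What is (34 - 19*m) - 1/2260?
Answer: 1021519/2260 ≈ 452.00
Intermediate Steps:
(34 - 19*m) - 1/2260 = (34 - 19*(-22)) - 1/2260 = (34 + 418) - 1*1/2260 = 452 - 1/2260 = 1021519/2260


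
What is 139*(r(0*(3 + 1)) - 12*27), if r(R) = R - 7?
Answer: -46009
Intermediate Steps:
r(R) = -7 + R
139*(r(0*(3 + 1)) - 12*27) = 139*((-7 + 0*(3 + 1)) - 12*27) = 139*((-7 + 0*4) - 324) = 139*((-7 + 0) - 324) = 139*(-7 - 324) = 139*(-331) = -46009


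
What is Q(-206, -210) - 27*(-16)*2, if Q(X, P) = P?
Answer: 654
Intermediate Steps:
Q(-206, -210) - 27*(-16)*2 = -210 - 27*(-16)*2 = -210 + 432*2 = -210 + 864 = 654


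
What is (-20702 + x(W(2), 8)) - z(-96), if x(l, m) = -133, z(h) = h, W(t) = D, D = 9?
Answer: -20739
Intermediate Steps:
W(t) = 9
(-20702 + x(W(2), 8)) - z(-96) = (-20702 - 133) - 1*(-96) = -20835 + 96 = -20739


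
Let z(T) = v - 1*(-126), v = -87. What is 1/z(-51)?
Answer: 1/39 ≈ 0.025641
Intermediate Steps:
z(T) = 39 (z(T) = -87 - 1*(-126) = -87 + 126 = 39)
1/z(-51) = 1/39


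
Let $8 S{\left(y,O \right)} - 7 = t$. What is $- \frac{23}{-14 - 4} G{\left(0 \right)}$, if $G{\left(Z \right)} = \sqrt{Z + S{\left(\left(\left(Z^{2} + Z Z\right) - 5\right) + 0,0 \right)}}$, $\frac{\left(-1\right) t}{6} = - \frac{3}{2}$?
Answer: $\frac{23 \sqrt{2}}{18} \approx 1.8071$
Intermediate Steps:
$t = 9$ ($t = - 6 \left(- \frac{3}{2}\right) = - 6 \left(\left(-3\right) \frac{1}{2}\right) = \left(-6\right) \left(- \frac{3}{2}\right) = 9$)
$S{\left(y,O \right)} = 2$ ($S{\left(y,O \right)} = \frac{7}{8} + \frac{1}{8} \cdot 9 = \frac{7}{8} + \frac{9}{8} = 2$)
$G{\left(Z \right)} = \sqrt{2 + Z}$ ($G{\left(Z \right)} = \sqrt{Z + 2} = \sqrt{2 + Z}$)
$- \frac{23}{-14 - 4} G{\left(0 \right)} = - \frac{23}{-14 - 4} \sqrt{2 + 0} = - \frac{23}{-18} \sqrt{2} = \left(-23\right) \left(- \frac{1}{18}\right) \sqrt{2} = \frac{23 \sqrt{2}}{18}$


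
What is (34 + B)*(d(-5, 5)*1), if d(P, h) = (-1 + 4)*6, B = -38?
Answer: -72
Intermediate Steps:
d(P, h) = 18 (d(P, h) = 3*6 = 18)
(34 + B)*(d(-5, 5)*1) = (34 - 38)*(18*1) = -4*18 = -72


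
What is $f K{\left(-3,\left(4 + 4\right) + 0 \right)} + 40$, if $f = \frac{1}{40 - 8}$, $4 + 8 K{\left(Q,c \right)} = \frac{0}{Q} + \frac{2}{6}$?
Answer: $\frac{30709}{768} \approx 39.986$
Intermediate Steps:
$K{\left(Q,c \right)} = - \frac{11}{24}$ ($K{\left(Q,c \right)} = - \frac{1}{2} + \frac{\frac{0}{Q} + \frac{2}{6}}{8} = - \frac{1}{2} + \frac{0 + 2 \cdot \frac{1}{6}}{8} = - \frac{1}{2} + \frac{0 + \frac{1}{3}}{8} = - \frac{1}{2} + \frac{1}{8} \cdot \frac{1}{3} = - \frac{1}{2} + \frac{1}{24} = - \frac{11}{24}$)
$f = \frac{1}{32} \approx 0.03125$
$f K{\left(-3,\left(4 + 4\right) + 0 \right)} + 40 = \frac{1}{32} \left(- \frac{11}{24}\right) + 40 = - \frac{11}{768} + 40 = \frac{30709}{768}$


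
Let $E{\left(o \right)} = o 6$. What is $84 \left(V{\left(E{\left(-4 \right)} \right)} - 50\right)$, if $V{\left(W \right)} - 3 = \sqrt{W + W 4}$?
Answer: $-3948 + 168 i \sqrt{30} \approx -3948.0 + 920.17 i$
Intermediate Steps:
$E{\left(o \right)} = 6 o$
$V{\left(W \right)} = 3 + \sqrt{5} \sqrt{W}$ ($V{\left(W \right)} = 3 + \sqrt{W + W 4} = 3 + \sqrt{W + 4 W} = 3 + \sqrt{5 W} = 3 + \sqrt{5} \sqrt{W}$)
$84 \left(V{\left(E{\left(-4 \right)} \right)} - 50\right) = 84 \left(\left(3 + \sqrt{5} \sqrt{6 \left(-4\right)}\right) - 50\right) = 84 \left(\left(3 + \sqrt{5} \sqrt{-24}\right) - 50\right) = 84 \left(\left(3 + \sqrt{5} \cdot 2 i \sqrt{6}\right) - 50\right) = 84 \left(\left(3 + 2 i \sqrt{30}\right) - 50\right) = 84 \left(-47 + 2 i \sqrt{30}\right) = -3948 + 168 i \sqrt{30}$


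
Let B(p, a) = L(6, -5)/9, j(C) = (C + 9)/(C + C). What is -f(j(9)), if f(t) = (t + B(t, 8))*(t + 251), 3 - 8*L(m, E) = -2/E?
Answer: -2611/10 ≈ -261.10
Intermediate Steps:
L(m, E) = 3/8 + 1/(4*E) (L(m, E) = 3/8 - (-1)/(4*E) = 3/8 + 1/(4*E))
j(C) = (9 + C)/(2*C) (j(C) = (9 + C)/((2*C)) = (9 + C)*(1/(2*C)) = (9 + C)/(2*C))
B(p, a) = 13/360 (B(p, a) = ((⅛)*(2 + 3*(-5))/(-5))/9 = ((⅛)*(-⅕)*(2 - 15))*(⅑) = ((⅛)*(-⅕)*(-13))*(⅑) = (13/40)*(⅑) = 13/360)
f(t) = (251 + t)*(13/360 + t) (f(t) = (t + 13/360)*(t + 251) = (13/360 + t)*(251 + t) = (251 + t)*(13/360 + t))
-f(j(9)) = -(3263/360 + ((½)*(9 + 9)/9)² + 90373*((½)*(9 + 9)/9)/360) = -(3263/360 + ((½)*(⅑)*18)² + 90373*((½)*(⅑)*18)/360) = -(3263/360 + 1² + (90373/360)*1) = -(3263/360 + 1 + 90373/360) = -1*2611/10 = -2611/10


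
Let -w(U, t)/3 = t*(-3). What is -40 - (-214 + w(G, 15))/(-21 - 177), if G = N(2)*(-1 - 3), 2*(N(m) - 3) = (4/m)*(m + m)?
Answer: -7999/198 ≈ -40.399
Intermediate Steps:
N(m) = 7 (N(m) = 3 + ((4/m)*(m + m))/2 = 3 + ((4/m)*(2*m))/2 = 3 + (½)*8 = 3 + 4 = 7)
G = -28 (G = 7*(-1 - 3) = 7*(-4) = -28)
w(U, t) = 9*t (w(U, t) = -3*t*(-3) = -(-9)*t = 9*t)
-40 - (-214 + w(G, 15))/(-21 - 177) = -40 - (-214 + 9*15)/(-21 - 177) = -40 - (-214 + 135)/(-198) = -40 - (-79)*(-1)/198 = -40 - 1*79/198 = -40 - 79/198 = -7999/198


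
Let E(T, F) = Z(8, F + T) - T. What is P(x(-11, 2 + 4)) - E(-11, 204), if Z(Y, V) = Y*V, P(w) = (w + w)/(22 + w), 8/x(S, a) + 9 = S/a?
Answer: -1074553/691 ≈ -1555.1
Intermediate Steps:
x(S, a) = 8/(-9 + S/a)
P(w) = 2*w/(22 + w) (P(w) = (2*w)/(22 + w) = 2*w/(22 + w))
Z(Y, V) = V*Y
E(T, F) = 7*T + 8*F (E(T, F) = (F + T)*8 - T = (8*F + 8*T) - T = 7*T + 8*F)
P(x(-11, 2 + 4)) - E(-11, 204) = 2*(8*(2 + 4)/(-11 - 9*(2 + 4)))/(22 + 8*(2 + 4)/(-11 - 9*(2 + 4))) - (7*(-11) + 8*204) = 2*(8*6/(-11 - 9*6))/(22 + 8*6/(-11 - 9*6)) - (-77 + 1632) = 2*(8*6/(-11 - 54))/(22 + 8*6/(-11 - 54)) - 1*1555 = 2*(8*6/(-65))/(22 + 8*6/(-65)) - 1555 = 2*(8*6*(-1/65))/(22 + 8*6*(-1/65)) - 1555 = 2*(-48/65)/(22 - 48/65) - 1555 = 2*(-48/65)/(1382/65) - 1555 = 2*(-48/65)*(65/1382) - 1555 = -48/691 - 1555 = -1074553/691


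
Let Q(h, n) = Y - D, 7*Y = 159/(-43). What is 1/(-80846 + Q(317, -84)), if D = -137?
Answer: -301/24293568 ≈ -1.2390e-5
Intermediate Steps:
Y = -159/301 (Y = (159/(-43))/7 = (159*(-1/43))/7 = (⅐)*(-159/43) = -159/301 ≈ -0.52824)
Q(h, n) = 41078/301 (Q(h, n) = -159/301 - 1*(-137) = -159/301 + 137 = 41078/301)
1/(-80846 + Q(317, -84)) = 1/(-80846 + 41078/301) = 1/(-24293568/301) = -301/24293568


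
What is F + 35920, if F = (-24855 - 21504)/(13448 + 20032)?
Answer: 44539083/1240 ≈ 35919.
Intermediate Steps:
F = -1717/1240 (F = -46359/33480 = -46359*1/33480 = -1717/1240 ≈ -1.3847)
F + 35920 = -1717/1240 + 35920 = 44539083/1240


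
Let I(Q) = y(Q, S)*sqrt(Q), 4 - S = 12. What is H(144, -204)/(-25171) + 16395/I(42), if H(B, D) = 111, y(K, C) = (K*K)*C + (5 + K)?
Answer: -111/25171 - 1093*sqrt(42)/39382 ≈ -0.18427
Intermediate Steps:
S = -8 (S = 4 - 1*12 = 4 - 12 = -8)
y(K, C) = 5 + K + C*K**2 (y(K, C) = K**2*C + (5 + K) = C*K**2 + (5 + K) = 5 + K + C*K**2)
I(Q) = sqrt(Q)*(5 + Q - 8*Q**2) (I(Q) = (5 + Q - 8*Q**2)*sqrt(Q) = sqrt(Q)*(5 + Q - 8*Q**2))
H(144, -204)/(-25171) + 16395/I(42) = 111/(-25171) + 16395/((sqrt(42)*(5 + 42 - 8*42**2))) = 111*(-1/25171) + 16395/((sqrt(42)*(5 + 42 - 8*1764))) = -111/25171 + 16395/((sqrt(42)*(5 + 42 - 14112))) = -111/25171 + 16395/((sqrt(42)*(-14065))) = -111/25171 + 16395/((-14065*sqrt(42))) = -111/25171 + 16395*(-sqrt(42)/590730) = -111/25171 - 1093*sqrt(42)/39382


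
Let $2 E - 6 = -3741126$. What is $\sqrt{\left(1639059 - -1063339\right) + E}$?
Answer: $\sqrt{831838} \approx 912.05$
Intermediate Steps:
$E = -1870560$ ($E = 3 + \frac{1}{2} \left(-3741126\right) = 3 - 1870563 = -1870560$)
$\sqrt{\left(1639059 - -1063339\right) + E} = \sqrt{\left(1639059 - -1063339\right) - 1870560} = \sqrt{\left(1639059 + 1063339\right) - 1870560} = \sqrt{2702398 - 1870560} = \sqrt{831838}$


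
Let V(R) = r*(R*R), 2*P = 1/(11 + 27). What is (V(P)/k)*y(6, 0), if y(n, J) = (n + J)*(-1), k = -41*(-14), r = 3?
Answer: -9/1657712 ≈ -5.4292e-6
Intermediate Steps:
k = 574
y(n, J) = -J - n (y(n, J) = (J + n)*(-1) = -J - n)
P = 1/76 (P = 1/(2*(11 + 27)) = (½)/38 = (½)*(1/38) = 1/76 ≈ 0.013158)
V(R) = 3*R² (V(R) = 3*(R*R) = 3*R²)
(V(P)/k)*y(6, 0) = ((3*(1/76)²)/574)*(-1*0 - 1*6) = ((3*(1/5776))*(1/574))*(0 - 6) = ((3/5776)*(1/574))*(-6) = (3/3315424)*(-6) = -9/1657712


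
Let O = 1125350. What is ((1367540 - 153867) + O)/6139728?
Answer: 2339023/6139728 ≈ 0.38097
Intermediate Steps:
((1367540 - 153867) + O)/6139728 = ((1367540 - 153867) + 1125350)/6139728 = (1213673 + 1125350)*(1/6139728) = 2339023*(1/6139728) = 2339023/6139728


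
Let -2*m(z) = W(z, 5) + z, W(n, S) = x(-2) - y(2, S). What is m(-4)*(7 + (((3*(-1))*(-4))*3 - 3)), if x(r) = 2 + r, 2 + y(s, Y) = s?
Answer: 80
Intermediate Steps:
y(s, Y) = -2 + s
W(n, S) = 0 (W(n, S) = (2 - 2) - (-2 + 2) = 0 - 1*0 = 0 + 0 = 0)
m(z) = -z/2 (m(z) = -(0 + z)/2 = -z/2)
m(-4)*(7 + (((3*(-1))*(-4))*3 - 3)) = (-½*(-4))*(7 + (((3*(-1))*(-4))*3 - 3)) = 2*(7 + (-3*(-4)*3 - 3)) = 2*(7 + (12*3 - 3)) = 2*(7 + (36 - 3)) = 2*(7 + 33) = 2*40 = 80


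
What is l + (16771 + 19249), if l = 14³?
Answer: 38764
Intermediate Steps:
l = 2744
l + (16771 + 19249) = 2744 + (16771 + 19249) = 2744 + 36020 = 38764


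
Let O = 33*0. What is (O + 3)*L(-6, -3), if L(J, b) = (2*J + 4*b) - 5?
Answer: -87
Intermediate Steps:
O = 0
L(J, b) = -5 + 2*J + 4*b
(O + 3)*L(-6, -3) = (0 + 3)*(-5 + 2*(-6) + 4*(-3)) = 3*(-5 - 12 - 12) = 3*(-29) = -87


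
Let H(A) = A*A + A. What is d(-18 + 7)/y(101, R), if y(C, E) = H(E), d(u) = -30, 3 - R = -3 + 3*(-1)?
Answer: -⅓ ≈ -0.33333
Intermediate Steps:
H(A) = A + A² (H(A) = A² + A = A + A²)
R = 9 (R = 3 - (-3 + 3*(-1)) = 3 - (-3 - 3) = 3 - 1*(-6) = 3 + 6 = 9)
y(C, E) = E*(1 + E)
d(-18 + 7)/y(101, R) = -30*1/(9*(1 + 9)) = -30/(9*10) = -30/90 = -30*1/90 = -⅓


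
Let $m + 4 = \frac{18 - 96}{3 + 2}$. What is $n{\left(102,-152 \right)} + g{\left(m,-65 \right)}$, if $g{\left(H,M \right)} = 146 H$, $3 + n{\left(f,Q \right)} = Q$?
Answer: $- \frac{15083}{5} \approx -3016.6$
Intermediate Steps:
$n{\left(f,Q \right)} = -3 + Q$
$m = - \frac{98}{5}$ ($m = -4 + \frac{18 - 96}{3 + 2} = -4 - \frac{78}{5} = - \frac{98}{5} \approx -19.6$)
$n{\left(102,-152 \right)} + g{\left(m,-65 \right)} = \left(-3 - 152\right) + 146 \left(- \frac{98}{5}\right) = -155 - \frac{14308}{5} = - \frac{15083}{5}$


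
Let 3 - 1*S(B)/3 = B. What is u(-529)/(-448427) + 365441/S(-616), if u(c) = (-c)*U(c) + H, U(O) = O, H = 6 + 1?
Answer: 164393263045/832728939 ≈ 197.42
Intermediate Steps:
H = 7
S(B) = 9 - 3*B
u(c) = 7 - c² (u(c) = (-c)*c + 7 = -c² + 7 = 7 - c²)
u(-529)/(-448427) + 365441/S(-616) = (7 - 1*(-529)²)/(-448427) + 365441/(9 - 3*(-616)) = (7 - 1*279841)*(-1/448427) + 365441/(9 + 1848) = (7 - 279841)*(-1/448427) + 365441/1857 = -279834*(-1/448427) + 365441*(1/1857) = 279834/448427 + 365441/1857 = 164393263045/832728939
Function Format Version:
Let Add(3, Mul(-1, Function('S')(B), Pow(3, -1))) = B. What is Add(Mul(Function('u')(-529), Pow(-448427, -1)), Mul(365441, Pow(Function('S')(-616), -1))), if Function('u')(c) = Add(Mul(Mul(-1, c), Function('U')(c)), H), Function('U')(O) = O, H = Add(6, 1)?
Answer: Rational(164393263045, 832728939) ≈ 197.42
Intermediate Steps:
H = 7
Function('S')(B) = Add(9, Mul(-3, B))
Function('u')(c) = Add(7, Mul(-1, Pow(c, 2))) (Function('u')(c) = Add(Mul(Mul(-1, c), c), 7) = Add(Mul(-1, Pow(c, 2)), 7) = Add(7, Mul(-1, Pow(c, 2))))
Add(Mul(Function('u')(-529), Pow(-448427, -1)), Mul(365441, Pow(Function('S')(-616), -1))) = Add(Mul(Add(7, Mul(-1, Pow(-529, 2))), Pow(-448427, -1)), Mul(365441, Pow(Add(9, Mul(-3, -616)), -1))) = Add(Mul(Add(7, Mul(-1, 279841)), Rational(-1, 448427)), Mul(365441, Pow(Add(9, 1848), -1))) = Add(Mul(Add(7, -279841), Rational(-1, 448427)), Mul(365441, Pow(1857, -1))) = Add(Mul(-279834, Rational(-1, 448427)), Mul(365441, Rational(1, 1857))) = Add(Rational(279834, 448427), Rational(365441, 1857)) = Rational(164393263045, 832728939)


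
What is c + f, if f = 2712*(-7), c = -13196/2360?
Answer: -11203859/590 ≈ -18990.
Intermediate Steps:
c = -3299/590 (c = -13196*1/2360 = -3299/590 ≈ -5.5915)
f = -18984
c + f = -3299/590 - 18984 = -11203859/590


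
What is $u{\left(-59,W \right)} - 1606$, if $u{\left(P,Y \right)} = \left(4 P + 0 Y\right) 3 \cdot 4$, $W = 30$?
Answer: $-4438$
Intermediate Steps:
$u{\left(P,Y \right)} = 48 P$ ($u{\left(P,Y \right)} = \left(4 P + 0\right) 3 \cdot 4 = 4 P 3 \cdot 4 = 12 P 4 = 48 P$)
$u{\left(-59,W \right)} - 1606 = 48 \left(-59\right) - 1606 = -2832 - 1606 = -4438$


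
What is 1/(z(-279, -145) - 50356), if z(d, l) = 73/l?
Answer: -145/7301693 ≈ -1.9858e-5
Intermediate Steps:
1/(z(-279, -145) - 50356) = 1/(73/(-145) - 50356) = 1/(73*(-1/145) - 50356) = 1/(-73/145 - 50356) = 1/(-7301693/145) = -145/7301693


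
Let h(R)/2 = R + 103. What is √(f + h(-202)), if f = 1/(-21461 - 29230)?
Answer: I*√508776391929/50691 ≈ 14.071*I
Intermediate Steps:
h(R) = 206 + 2*R (h(R) = 2*(R + 103) = 2*(103 + R) = 206 + 2*R)
f = -1/50691 (f = 1/(-50691) = -1/50691 ≈ -1.9727e-5)
√(f + h(-202)) = √(-1/50691 + (206 + 2*(-202))) = √(-1/50691 + (206 - 404)) = √(-1/50691 - 198) = √(-10036819/50691) = I*√508776391929/50691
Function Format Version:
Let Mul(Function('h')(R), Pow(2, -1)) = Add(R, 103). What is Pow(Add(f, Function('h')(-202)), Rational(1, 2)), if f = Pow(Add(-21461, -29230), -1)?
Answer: Mul(Rational(1, 50691), I, Pow(508776391929, Rational(1, 2))) ≈ Mul(14.071, I)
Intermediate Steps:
Function('h')(R) = Add(206, Mul(2, R)) (Function('h')(R) = Mul(2, Add(R, 103)) = Mul(2, Add(103, R)) = Add(206, Mul(2, R)))
f = Rational(-1, 50691) (f = Pow(-50691, -1) = Rational(-1, 50691) ≈ -1.9727e-5)
Pow(Add(f, Function('h')(-202)), Rational(1, 2)) = Pow(Add(Rational(-1, 50691), Add(206, Mul(2, -202))), Rational(1, 2)) = Pow(Add(Rational(-1, 50691), Add(206, -404)), Rational(1, 2)) = Pow(Add(Rational(-1, 50691), -198), Rational(1, 2)) = Pow(Rational(-10036819, 50691), Rational(1, 2)) = Mul(Rational(1, 50691), I, Pow(508776391929, Rational(1, 2)))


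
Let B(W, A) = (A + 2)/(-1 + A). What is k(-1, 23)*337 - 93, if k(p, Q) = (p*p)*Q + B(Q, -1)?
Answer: 14979/2 ≈ 7489.5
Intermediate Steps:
B(W, A) = (2 + A)/(-1 + A)
k(p, Q) = -1/2 + Q*p**2 (k(p, Q) = (p*p)*Q + (2 - 1)/(-1 - 1) = p**2*Q + 1/(-2) = Q*p**2 - 1/2*1 = Q*p**2 - 1/2 = -1/2 + Q*p**2)
k(-1, 23)*337 - 93 = (-1/2 + 23*(-1)**2)*337 - 93 = (-1/2 + 23*1)*337 - 93 = (-1/2 + 23)*337 - 93 = (45/2)*337 - 93 = 15165/2 - 93 = 14979/2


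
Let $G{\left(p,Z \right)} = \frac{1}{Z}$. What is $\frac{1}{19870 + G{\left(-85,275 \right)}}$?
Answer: $\frac{275}{5464251} \approx 5.0327 \cdot 10^{-5}$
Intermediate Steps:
$\frac{1}{19870 + G{\left(-85,275 \right)}} = \frac{1}{19870 + \frac{1}{275}} = \frac{1}{\frac{5464251}{275}} = \frac{275}{5464251}$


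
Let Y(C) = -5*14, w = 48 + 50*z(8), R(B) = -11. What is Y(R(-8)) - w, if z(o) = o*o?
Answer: -3318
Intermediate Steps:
z(o) = o²
w = 3248 (w = 48 + 50*8² = 48 + 50*64 = 48 + 3200 = 3248)
Y(C) = -70
Y(R(-8)) - w = -70 - 1*3248 = -70 - 3248 = -3318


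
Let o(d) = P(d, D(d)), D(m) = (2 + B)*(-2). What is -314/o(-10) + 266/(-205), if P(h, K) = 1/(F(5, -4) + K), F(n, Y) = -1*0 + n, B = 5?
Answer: 579064/205 ≈ 2824.7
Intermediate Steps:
F(n, Y) = n (F(n, Y) = 0 + n = n)
D(m) = -14 (D(m) = (2 + 5)*(-2) = 7*(-2) = -14)
P(h, K) = 1/(5 + K)
o(d) = -⅑ (o(d) = 1/(5 - 14) = 1/(-9) = -⅑)
-314/o(-10) + 266/(-205) = -314/(-⅑) + 266/(-205) = -314*(-9) + 266*(-1/205) = 2826 - 266/205 = 579064/205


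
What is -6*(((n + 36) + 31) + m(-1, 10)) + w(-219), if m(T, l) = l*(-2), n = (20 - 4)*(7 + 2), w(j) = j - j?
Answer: -1146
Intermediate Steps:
w(j) = 0
n = 144 (n = 16*9 = 144)
m(T, l) = -2*l
-6*(((n + 36) + 31) + m(-1, 10)) + w(-219) = -6*(((144 + 36) + 31) - 2*10) + 0 = -6*((180 + 31) - 20) + 0 = -6*(211 - 20) + 0 = -6*191 + 0 = -1146 + 0 = -1146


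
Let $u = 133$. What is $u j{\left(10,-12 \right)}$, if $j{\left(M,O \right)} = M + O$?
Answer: $-266$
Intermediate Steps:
$u j{\left(10,-12 \right)} = 133 \left(10 - 12\right) = 133 \left(-2\right) = -266$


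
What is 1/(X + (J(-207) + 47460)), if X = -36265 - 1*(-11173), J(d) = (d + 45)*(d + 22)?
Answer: 1/52338 ≈ 1.9107e-5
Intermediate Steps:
J(d) = (22 + d)*(45 + d) (J(d) = (45 + d)*(22 + d) = (22 + d)*(45 + d))
X = -25092 (X = -36265 + 11173 = -25092)
1/(X + (J(-207) + 47460)) = 1/(-25092 + ((990 + (-207)**2 + 67*(-207)) + 47460)) = 1/(-25092 + ((990 + 42849 - 13869) + 47460)) = 1/(-25092 + (29970 + 47460)) = 1/(-25092 + 77430) = 1/52338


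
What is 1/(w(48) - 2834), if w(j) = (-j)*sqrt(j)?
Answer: -1417/3960482 + 48*sqrt(3)/1980241 ≈ -0.00031580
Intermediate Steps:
w(j) = -j**(3/2)
1/(w(48) - 2834) = 1/(-48**(3/2) - 2834) = 1/(-192*sqrt(3) - 2834) = 1/(-2834 - 192*sqrt(3))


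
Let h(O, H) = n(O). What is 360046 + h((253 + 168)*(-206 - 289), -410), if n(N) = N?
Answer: 151651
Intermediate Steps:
h(O, H) = O
360046 + h((253 + 168)*(-206 - 289), -410) = 360046 + (253 + 168)*(-206 - 289) = 360046 + 421*(-495) = 360046 - 208395 = 151651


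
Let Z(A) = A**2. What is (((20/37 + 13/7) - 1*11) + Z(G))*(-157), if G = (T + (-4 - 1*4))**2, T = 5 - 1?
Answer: -10059932/259 ≈ -38841.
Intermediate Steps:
T = 4
G = 16 (G = (4 + (-4 - 1*4))**2 = (4 + (-4 - 4))**2 = (4 - 8)**2 = (-4)**2 = 16)
(((20/37 + 13/7) - 1*11) + Z(G))*(-157) = (((20/37 + 13/7) - 1*11) + 16**2)*(-157) = (((20*(1/37) + 13*(1/7)) - 11) + 256)*(-157) = (((20/37 + 13/7) - 11) + 256)*(-157) = ((621/259 - 11) + 256)*(-157) = (-2228/259 + 256)*(-157) = (64076/259)*(-157) = -10059932/259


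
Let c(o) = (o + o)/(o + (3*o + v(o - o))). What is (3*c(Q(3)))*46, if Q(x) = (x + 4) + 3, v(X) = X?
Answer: 69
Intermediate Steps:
Q(x) = 7 + x (Q(x) = (4 + x) + 3 = 7 + x)
c(o) = 1/2 (c(o) = (o + o)/(o + (3*o + (o - o))) = (2*o)/(o + (3*o + 0)) = (2*o)/(o + 3*o) = (2*o)/((4*o)) = (2*o)*(1/(4*o)) = 1/2)
(3*c(Q(3)))*46 = (3*(1/2))*46 = (3/2)*46 = 69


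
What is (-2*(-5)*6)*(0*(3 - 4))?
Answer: 0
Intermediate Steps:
(-2*(-5)*6)*(0*(3 - 4)) = (10*6)*(0*(-1)) = 60*0 = 0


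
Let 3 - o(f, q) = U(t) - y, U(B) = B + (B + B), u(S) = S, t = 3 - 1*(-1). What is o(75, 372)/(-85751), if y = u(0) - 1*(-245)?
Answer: -236/85751 ≈ -0.0027522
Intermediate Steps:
t = 4 (t = 3 + 1 = 4)
U(B) = 3*B (U(B) = B + 2*B = 3*B)
y = 245 (y = 0 - 1*(-245) = 0 + 245 = 245)
o(f, q) = 236 (o(f, q) = 3 - (3*4 - 1*245) = 3 - (12 - 245) = 3 - 1*(-233) = 3 + 233 = 236)
o(75, 372)/(-85751) = 236/(-85751) = 236*(-1/85751) = -236/85751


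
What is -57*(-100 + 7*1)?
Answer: 5301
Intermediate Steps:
-57*(-100 + 7*1) = -57*(-100 + 7) = -57*(-93) = 5301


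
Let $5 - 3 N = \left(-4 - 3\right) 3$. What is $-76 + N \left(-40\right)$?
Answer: $- \frac{1268}{3} \approx -422.67$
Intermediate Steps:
$N = \frac{26}{3}$ ($N = \frac{5}{3} - \frac{\left(-4 - 3\right) 3}{3} = \frac{5}{3} - \frac{\left(-7\right) 3}{3} = \frac{5}{3} - -7 = \frac{5}{3} + 7 = \frac{26}{3} \approx 8.6667$)
$-76 + N \left(-40\right) = -76 + \frac{26}{3} \left(-40\right) = -76 - \frac{1040}{3} = - \frac{1268}{3}$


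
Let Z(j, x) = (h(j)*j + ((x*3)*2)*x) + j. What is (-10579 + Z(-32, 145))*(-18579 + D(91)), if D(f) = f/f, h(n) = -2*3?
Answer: -2150050518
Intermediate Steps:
h(n) = -6
D(f) = 1
Z(j, x) = -5*j + 6*x**2 (Z(j, x) = (-6*j + ((x*3)*2)*x) + j = (-6*j + ((3*x)*2)*x) + j = (-6*j + (6*x)*x) + j = (-6*j + 6*x**2) + j = -5*j + 6*x**2)
(-10579 + Z(-32, 145))*(-18579 + D(91)) = (-10579 + (-5*(-32) + 6*145**2))*(-18579 + 1) = (-10579 + (160 + 6*21025))*(-18578) = (-10579 + (160 + 126150))*(-18578) = (-10579 + 126310)*(-18578) = 115731*(-18578) = -2150050518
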